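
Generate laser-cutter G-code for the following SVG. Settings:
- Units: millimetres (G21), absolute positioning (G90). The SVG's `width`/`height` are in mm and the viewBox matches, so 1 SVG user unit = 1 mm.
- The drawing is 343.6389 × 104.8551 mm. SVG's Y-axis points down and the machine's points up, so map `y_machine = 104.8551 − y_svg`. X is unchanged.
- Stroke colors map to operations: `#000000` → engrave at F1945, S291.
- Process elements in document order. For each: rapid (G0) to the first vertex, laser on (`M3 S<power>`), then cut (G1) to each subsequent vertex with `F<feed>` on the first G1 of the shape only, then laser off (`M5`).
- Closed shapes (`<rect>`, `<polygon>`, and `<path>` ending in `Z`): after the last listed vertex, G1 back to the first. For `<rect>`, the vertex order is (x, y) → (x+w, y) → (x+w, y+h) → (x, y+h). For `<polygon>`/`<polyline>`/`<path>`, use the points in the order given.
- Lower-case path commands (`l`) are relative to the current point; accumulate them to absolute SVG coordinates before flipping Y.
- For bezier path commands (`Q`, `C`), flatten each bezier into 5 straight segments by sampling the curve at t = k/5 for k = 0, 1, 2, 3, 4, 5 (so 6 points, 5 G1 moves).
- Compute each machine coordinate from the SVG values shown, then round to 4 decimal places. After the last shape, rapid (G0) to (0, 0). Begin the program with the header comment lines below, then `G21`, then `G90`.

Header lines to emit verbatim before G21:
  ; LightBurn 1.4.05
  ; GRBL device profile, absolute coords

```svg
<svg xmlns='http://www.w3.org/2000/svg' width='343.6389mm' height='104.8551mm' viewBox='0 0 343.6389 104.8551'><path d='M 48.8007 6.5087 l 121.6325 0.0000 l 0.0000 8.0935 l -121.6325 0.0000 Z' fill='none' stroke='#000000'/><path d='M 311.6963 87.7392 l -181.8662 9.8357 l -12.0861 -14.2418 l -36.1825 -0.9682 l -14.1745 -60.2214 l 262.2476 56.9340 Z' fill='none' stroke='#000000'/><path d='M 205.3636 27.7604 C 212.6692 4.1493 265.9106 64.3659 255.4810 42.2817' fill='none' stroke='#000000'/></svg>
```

; LightBurn 1.4.05
; GRBL device profile, absolute coords
G21
G90
G0 X48.8007 Y98.3464
M3 S291
G1 X170.4332 Y98.3464 F1945
G1 X170.4332 Y90.2529
G1 X48.8007 Y90.2529
G1 X48.8007 Y98.3464
M5
G0 X311.6963 Y17.1159
M3 S291
G1 X129.8301 Y7.2802 F1945
G1 X117.7440 Y21.5220
G1 X81.5615 Y22.4902
G1 X67.3870 Y82.7116
G1 X329.6346 Y25.7776
G1 X311.6963 Y17.1159
M5
G0 X205.3636 Y77.0947
M3 S291
G1 X214.3824 Y82.5311 F1945
G1 X229.1647 Y75.8229
G1 X244.4493 Y64.9445
G1 X254.9751 Y57.8699
G1 X255.4810 Y62.5734
M5
G0 X0.0000 Y0.0000

1 u = 1 mm; y_m = 104.8551 − y.

[1] `<path>` rectangle, #000000→engrave S291 F1945: (48.8007,98.3464) → (170.4332,98.3464) → (170.4332,90.2529) → (48.8007,90.2529) → (48.8007,98.3464) (closed)

[2] `<path>` closed polygon, #000000→engrave S291 F1945: (311.6963,17.1159) → (129.8301,7.2802) → (117.7440,21.5220) → (81.5615,22.4902) → (67.3870,82.7116) → (329.6346,25.7776) → (311.6963,17.1159) (closed)

[3] `<path>` cubic bezier, #000000→engrave S291 F1945: (205.3636,77.0947) → (214.3824,82.5311) → (229.1647,75.8229) → (244.4493,64.9445) → (254.9751,57.8699) → (255.4810,62.5734)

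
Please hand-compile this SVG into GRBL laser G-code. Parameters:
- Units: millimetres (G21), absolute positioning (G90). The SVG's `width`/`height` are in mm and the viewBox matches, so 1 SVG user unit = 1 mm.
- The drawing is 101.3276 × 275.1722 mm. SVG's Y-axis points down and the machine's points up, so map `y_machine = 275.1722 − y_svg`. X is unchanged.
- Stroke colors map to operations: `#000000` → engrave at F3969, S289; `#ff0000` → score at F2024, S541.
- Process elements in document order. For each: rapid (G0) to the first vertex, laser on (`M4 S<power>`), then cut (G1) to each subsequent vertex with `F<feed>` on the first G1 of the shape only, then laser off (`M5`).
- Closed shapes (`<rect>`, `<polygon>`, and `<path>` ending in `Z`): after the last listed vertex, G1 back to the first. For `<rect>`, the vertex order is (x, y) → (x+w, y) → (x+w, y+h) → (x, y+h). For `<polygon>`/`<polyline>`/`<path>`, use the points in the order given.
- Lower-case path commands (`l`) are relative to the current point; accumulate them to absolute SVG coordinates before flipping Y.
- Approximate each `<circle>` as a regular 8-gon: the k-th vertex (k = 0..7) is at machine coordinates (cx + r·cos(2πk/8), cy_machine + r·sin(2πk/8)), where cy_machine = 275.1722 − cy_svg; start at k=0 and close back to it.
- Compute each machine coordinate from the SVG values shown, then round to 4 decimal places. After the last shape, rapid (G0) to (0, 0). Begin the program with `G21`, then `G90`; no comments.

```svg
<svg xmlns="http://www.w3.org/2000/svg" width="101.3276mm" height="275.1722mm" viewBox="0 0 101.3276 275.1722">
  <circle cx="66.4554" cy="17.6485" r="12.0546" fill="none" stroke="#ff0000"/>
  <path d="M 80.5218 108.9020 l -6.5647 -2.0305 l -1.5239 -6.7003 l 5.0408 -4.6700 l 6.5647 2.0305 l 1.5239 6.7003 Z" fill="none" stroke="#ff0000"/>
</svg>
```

1 u = 1 mm; y_m = 275.1722 − y.

[1] `<circle>` circle, #ff0000→score S541 F2024: (78.5100,257.5237) → (74.9793,266.0476) → (66.4554,269.5783) → (57.9315,266.0476) → (54.4008,257.5237) → (57.9315,248.9998) → (66.4554,245.4691) → (74.9793,248.9998) → (78.5100,257.5237) (closed)

[2] `<path>` regular polygon, #ff0000→score S541 F2024: (80.5218,166.2702) → (73.9571,168.3007) → (72.4332,175.0010) → (77.4740,179.6710) → (84.0387,177.6405) → (85.5626,170.9402) → (80.5218,166.2702) (closed)

G21
G90
G0 X78.5100 Y257.5237
M4 S541
G1 X74.9793 Y266.0476 F2024
G1 X66.4554 Y269.5783
G1 X57.9315 Y266.0476
G1 X54.4008 Y257.5237
G1 X57.9315 Y248.9998
G1 X66.4554 Y245.4691
G1 X74.9793 Y248.9998
G1 X78.5100 Y257.5237
M5
G0 X80.5218 Y166.2702
M4 S541
G1 X73.9571 Y168.3007 F2024
G1 X72.4332 Y175.0010
G1 X77.4740 Y179.6710
G1 X84.0387 Y177.6405
G1 X85.5626 Y170.9402
G1 X80.5218 Y166.2702
M5
G0 X0.0000 Y0.0000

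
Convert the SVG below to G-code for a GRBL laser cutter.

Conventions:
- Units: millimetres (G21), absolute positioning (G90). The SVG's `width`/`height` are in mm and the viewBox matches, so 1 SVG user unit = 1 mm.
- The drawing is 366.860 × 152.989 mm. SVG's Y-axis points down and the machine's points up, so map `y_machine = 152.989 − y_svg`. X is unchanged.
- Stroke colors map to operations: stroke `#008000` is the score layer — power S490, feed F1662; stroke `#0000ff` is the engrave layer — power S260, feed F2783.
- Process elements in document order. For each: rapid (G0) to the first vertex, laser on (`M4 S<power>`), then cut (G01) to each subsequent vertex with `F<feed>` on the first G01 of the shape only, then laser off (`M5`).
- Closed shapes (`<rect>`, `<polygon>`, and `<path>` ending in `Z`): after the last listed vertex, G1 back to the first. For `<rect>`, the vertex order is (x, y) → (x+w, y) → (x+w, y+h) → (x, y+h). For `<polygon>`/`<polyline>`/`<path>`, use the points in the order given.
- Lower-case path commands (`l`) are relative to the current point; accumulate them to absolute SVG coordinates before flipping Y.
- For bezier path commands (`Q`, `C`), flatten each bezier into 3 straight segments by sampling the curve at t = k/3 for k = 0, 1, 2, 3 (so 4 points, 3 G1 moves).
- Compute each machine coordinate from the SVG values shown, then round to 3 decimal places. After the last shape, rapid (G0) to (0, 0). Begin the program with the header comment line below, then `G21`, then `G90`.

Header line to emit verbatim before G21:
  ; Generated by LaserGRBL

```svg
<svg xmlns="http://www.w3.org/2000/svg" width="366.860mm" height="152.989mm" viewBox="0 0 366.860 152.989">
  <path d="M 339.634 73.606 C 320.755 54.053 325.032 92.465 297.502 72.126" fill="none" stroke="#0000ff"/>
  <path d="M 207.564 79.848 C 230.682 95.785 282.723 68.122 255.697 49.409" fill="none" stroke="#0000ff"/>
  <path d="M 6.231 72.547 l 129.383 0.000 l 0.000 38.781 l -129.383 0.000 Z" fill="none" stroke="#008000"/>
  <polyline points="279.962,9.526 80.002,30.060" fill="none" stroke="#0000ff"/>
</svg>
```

viewBox `0 0 366.860 152.989` with mm width/height → 1 unit = 1 mm. Flip: y_m = 152.989 − y_svg.

**Shape 1** — `<path>` cubic bezier, stroke `#0000ff` → engrave (S260, F2783). Control points (SVG): P0=(339.634,73.606), P1=(320.755,54.053), P2=(325.032,92.465), P3=(297.502,72.126); sampled at t=k/3. Machine vertices: (339.634,79.383) → (326.438,83.937) → (316.465,75.785) → (297.502,80.863). Open path.

**Shape 2** — `<path>` cubic bezier, stroke `#0000ff` → engrave (S260, F2783). Control points (SVG): P0=(207.564,79.848), P1=(230.682,95.785), P2=(282.723,68.122), P3=(255.697,49.409); sampled at t=k/3. Machine vertices: (207.564,73.141) → (236.323,69.791) → (260.367,83.830) → (255.697,103.580). Open path.

**Shape 3** — `<path>` rectangle, stroke `#008000` → score (S490, F1662). Machine vertices: (6.231,80.442) → (135.614,80.442) → (135.614,41.661) → (6.231,41.661) → (6.231,80.442). Closed: final G1 returns to the first vertex.

**Shape 4** — `<polyline>` line segment, stroke `#0000ff` → engrave (S260, F2783). Machine vertices: (279.962,143.463) → (80.002,122.929). Open path.

; Generated by LaserGRBL
G21
G90
G0 X339.634 Y79.383
M4 S260
G01 X326.438 Y83.937 F2783
G01 X316.465 Y75.785
G01 X297.502 Y80.863
M5
G0 X207.564 Y73.141
M4 S260
G01 X236.323 Y69.791 F2783
G01 X260.367 Y83.830
G01 X255.697 Y103.580
M5
G0 X6.231 Y80.442
M4 S490
G01 X135.614 Y80.442 F1662
G01 X135.614 Y41.661
G01 X6.231 Y41.661
G01 X6.231 Y80.442
M5
G0 X279.962 Y143.463
M4 S260
G01 X80.002 Y122.929 F2783
M5
G0 X0.000 Y0.000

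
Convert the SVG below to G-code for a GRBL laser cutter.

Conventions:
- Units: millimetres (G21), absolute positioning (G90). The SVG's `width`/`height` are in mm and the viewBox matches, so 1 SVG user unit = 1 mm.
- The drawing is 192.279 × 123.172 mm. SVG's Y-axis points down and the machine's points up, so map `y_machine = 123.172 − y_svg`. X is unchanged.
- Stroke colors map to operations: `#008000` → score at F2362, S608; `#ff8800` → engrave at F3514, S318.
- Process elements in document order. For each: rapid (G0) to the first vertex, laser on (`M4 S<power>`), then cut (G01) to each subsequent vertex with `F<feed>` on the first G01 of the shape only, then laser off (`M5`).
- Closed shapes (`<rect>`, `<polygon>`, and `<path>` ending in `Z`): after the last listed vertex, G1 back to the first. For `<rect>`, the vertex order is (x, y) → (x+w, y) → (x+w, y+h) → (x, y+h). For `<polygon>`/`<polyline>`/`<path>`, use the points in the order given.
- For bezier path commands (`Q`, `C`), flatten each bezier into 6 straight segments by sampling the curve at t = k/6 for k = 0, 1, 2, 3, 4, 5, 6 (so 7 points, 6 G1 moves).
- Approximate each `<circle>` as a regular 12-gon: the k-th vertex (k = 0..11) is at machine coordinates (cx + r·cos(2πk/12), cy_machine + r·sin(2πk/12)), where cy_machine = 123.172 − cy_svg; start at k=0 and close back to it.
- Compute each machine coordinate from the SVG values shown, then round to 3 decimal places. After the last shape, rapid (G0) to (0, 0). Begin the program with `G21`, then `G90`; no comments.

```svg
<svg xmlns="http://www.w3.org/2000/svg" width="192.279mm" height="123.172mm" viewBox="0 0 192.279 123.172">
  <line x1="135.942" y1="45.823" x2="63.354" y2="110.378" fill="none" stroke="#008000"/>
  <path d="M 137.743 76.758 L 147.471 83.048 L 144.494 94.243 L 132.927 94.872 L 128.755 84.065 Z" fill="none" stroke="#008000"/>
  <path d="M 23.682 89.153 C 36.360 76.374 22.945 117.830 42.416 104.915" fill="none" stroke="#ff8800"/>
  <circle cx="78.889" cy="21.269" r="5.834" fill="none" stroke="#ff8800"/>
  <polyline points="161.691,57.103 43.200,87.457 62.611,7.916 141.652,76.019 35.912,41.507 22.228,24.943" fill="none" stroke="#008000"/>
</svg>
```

G21
G90
G0 X135.942 Y77.349
M4 S608
G01 X63.354 Y12.794 F2362
M5
G0 X137.743 Y46.414
M4 S608
G01 X147.471 Y40.124 F2362
G01 X144.494 Y28.929
G01 X132.927 Y28.300
G01 X128.755 Y39.107
G01 X137.743 Y46.414
M5
G0 X23.682 Y34.019
M4 S318
G01 X28.120 Y36.392 F3514
G01 X29.847 Y32.742
G01 X30.502 Y26.087
G01 X31.723 Y19.443
G01 X35.148 Y15.828
G01 X42.416 Y18.257
M5
G0 X84.723 Y101.903
M4 S318
G01 X83.941 Y104.820 F3514
G01 X81.806 Y106.955
G01 X78.889 Y107.737
G01 X75.972 Y106.955
G01 X73.837 Y104.820
G01 X73.055 Y101.903
G01 X73.837 Y98.986
G01 X75.972 Y96.851
G01 X78.889 Y96.069
G01 X81.806 Y96.851
G01 X83.941 Y98.986
G01 X84.723 Y101.903
M5
G0 X161.691 Y66.069
M4 S608
G01 X43.200 Y35.715 F2362
G01 X62.611 Y115.256
G01 X141.652 Y47.153
G01 X35.912 Y81.665
G01 X22.228 Y98.229
M5
G0 X0.000 Y0.000

Since the viewBox matches the mm dimensions, user units are millimetres directly. The only transform is the Y-flip y_m = 123.172 − y_svg.

Shape 1 is a line segment drawn with `<line>`. Its stroke #008000 means score at S608, F2362. After flipping Y the toolpath is (135.942,77.349) → (63.354,12.794).

Shape 2 is a regular polygon drawn with `<path>`. Its stroke #008000 means score at S608, F2362. After flipping Y the toolpath is (137.743,46.414) → (147.471,40.124) → (144.494,28.929) → (132.927,28.300) → (128.755,39.107) → (137.743,46.414), returning to the start.

Shape 3 is a cubic bezier drawn with `<path>`. Its stroke #ff8800 means engrave at S318, F3514. After flipping Y the toolpath is (23.682,34.019) → (28.120,36.392) → (29.847,32.742) → (30.502,26.087) → (31.723,19.443) → (35.148,15.828) → (42.416,18.257).

Shape 4 is a circle drawn with `<circle>`. Its stroke #ff8800 means engrave at S318, F3514. After flipping Y the toolpath is (84.723,101.903) → (83.941,104.820) → (81.806,106.955) → (78.889,107.737) → (75.972,106.955) → (73.837,104.820) → (73.055,101.903) → (73.837,98.986) → (75.972,96.851) → (78.889,96.069) → (81.806,96.851) → (83.941,98.986) → (84.723,101.903), returning to the start.

Shape 5 is a open polyline drawn with `<polyline>`. Its stroke #008000 means score at S608, F2362. After flipping Y the toolpath is (161.691,66.069) → (43.200,35.715) → (62.611,115.256) → (141.652,47.153) → (35.912,81.665) → (22.228,98.229).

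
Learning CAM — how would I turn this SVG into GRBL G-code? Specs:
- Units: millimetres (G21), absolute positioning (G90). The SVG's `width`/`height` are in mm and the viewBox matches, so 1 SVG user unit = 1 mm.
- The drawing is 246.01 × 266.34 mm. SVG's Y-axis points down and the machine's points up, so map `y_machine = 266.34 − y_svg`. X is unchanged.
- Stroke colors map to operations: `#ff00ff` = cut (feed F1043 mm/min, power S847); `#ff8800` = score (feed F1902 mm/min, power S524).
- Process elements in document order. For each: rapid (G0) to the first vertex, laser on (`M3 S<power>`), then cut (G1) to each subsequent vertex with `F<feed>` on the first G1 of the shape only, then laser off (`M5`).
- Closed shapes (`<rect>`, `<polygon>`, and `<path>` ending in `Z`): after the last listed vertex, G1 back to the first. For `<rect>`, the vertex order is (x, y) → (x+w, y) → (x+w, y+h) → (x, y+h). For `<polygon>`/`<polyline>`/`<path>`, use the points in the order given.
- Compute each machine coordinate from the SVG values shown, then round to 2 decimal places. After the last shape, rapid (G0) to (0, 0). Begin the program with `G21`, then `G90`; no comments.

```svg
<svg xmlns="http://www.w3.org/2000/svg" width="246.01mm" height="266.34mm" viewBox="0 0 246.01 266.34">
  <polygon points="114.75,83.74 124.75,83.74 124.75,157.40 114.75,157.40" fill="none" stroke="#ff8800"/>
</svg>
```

Since the viewBox matches the mm dimensions, user units are millimetres directly. The only transform is the Y-flip y_m = 266.34 − y_svg.

Shape 1 is a rectangle drawn with `<polygon>`. Its stroke #ff8800 means score at S524, F1902. After flipping Y the toolpath is (114.75,182.60) → (124.75,182.60) → (124.75,108.94) → (114.75,108.94) → (114.75,182.60), returning to the start.

G21
G90
G0 X114.75 Y182.60
M3 S524
G1 X124.75 Y182.60 F1902
G1 X124.75 Y108.94
G1 X114.75 Y108.94
G1 X114.75 Y182.60
M5
G0 X0.00 Y0.00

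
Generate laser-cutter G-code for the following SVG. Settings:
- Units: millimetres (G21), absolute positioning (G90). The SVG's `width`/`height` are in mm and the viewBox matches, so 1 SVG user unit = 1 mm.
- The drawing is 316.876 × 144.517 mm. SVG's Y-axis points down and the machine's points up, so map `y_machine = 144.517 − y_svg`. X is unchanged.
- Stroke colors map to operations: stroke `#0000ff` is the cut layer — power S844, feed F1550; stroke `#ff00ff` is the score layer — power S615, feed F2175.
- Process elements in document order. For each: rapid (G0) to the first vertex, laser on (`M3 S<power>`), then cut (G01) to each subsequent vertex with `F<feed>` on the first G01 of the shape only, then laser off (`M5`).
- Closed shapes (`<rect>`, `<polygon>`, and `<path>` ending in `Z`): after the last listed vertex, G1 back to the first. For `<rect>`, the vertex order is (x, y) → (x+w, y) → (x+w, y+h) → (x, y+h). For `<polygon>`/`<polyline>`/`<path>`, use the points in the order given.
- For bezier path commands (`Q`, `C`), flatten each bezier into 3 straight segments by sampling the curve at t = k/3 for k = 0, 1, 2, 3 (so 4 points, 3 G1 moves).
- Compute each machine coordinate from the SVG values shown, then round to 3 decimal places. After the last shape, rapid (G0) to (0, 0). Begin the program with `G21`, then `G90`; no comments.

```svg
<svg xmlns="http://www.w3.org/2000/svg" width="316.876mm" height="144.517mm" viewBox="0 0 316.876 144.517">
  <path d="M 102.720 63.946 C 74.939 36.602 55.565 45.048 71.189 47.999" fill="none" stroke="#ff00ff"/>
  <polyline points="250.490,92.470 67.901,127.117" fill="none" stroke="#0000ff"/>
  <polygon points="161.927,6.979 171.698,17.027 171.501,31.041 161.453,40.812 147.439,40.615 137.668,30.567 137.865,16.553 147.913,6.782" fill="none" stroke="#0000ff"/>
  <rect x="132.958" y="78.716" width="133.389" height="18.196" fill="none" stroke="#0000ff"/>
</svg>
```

G21
G90
G0 X102.720 Y80.571
M3 S615
G01 X78.726 Y97.514 F2175
G01 X66.246 Y99.772
G01 X71.189 Y96.518
M5
G0 X250.490 Y52.047
M3 S844
G01 X67.901 Y17.400 F1550
M5
G0 X161.927 Y137.538
M3 S844
G01 X171.698 Y127.490 F1550
G01 X171.501 Y113.476
G01 X161.453 Y103.705
G01 X147.439 Y103.902
G01 X137.668 Y113.950
G01 X137.865 Y127.964
G01 X147.913 Y137.735
G01 X161.927 Y137.538
M5
G0 X132.958 Y65.801
M3 S844
G01 X266.347 Y65.801 F1550
G01 X266.347 Y47.605
G01 X132.958 Y47.605
G01 X132.958 Y65.801
M5
G0 X0.000 Y0.000

viewBox `0 0 316.876 144.517` with mm width/height → 1 unit = 1 mm. Flip: y_m = 144.517 − y_svg.

**Shape 1** — `<path>` cubic bezier, stroke `#ff00ff` → score (S615, F2175). Control points (SVG): P0=(102.720,63.946), P1=(74.939,36.602), P2=(55.565,45.048), P3=(71.189,47.999); sampled at t=k/3. Machine vertices: (102.720,80.571) → (78.726,97.514) → (66.246,99.772) → (71.189,96.518). Open path.

**Shape 2** — `<polyline>` line segment, stroke `#0000ff` → cut (S844, F1550). Machine vertices: (250.490,52.047) → (67.901,17.400). Open path.

**Shape 3** — `<polygon>` regular polygon, stroke `#0000ff` → cut (S844, F1550). Machine vertices: (161.927,137.538) → (171.698,127.490) → (171.501,113.476) → (161.453,103.705) → (147.439,103.902) → (137.668,113.950) → (137.865,127.964) → (147.913,137.735) → (161.927,137.538). Closed: final G1 returns to the first vertex.

**Shape 4** — `<rect>` rectangle, stroke `#0000ff` → cut (S844, F1550). Machine vertices: (132.958,65.801) → (266.347,65.801) → (266.347,47.605) → (132.958,47.605) → (132.958,65.801). Closed: final G1 returns to the first vertex.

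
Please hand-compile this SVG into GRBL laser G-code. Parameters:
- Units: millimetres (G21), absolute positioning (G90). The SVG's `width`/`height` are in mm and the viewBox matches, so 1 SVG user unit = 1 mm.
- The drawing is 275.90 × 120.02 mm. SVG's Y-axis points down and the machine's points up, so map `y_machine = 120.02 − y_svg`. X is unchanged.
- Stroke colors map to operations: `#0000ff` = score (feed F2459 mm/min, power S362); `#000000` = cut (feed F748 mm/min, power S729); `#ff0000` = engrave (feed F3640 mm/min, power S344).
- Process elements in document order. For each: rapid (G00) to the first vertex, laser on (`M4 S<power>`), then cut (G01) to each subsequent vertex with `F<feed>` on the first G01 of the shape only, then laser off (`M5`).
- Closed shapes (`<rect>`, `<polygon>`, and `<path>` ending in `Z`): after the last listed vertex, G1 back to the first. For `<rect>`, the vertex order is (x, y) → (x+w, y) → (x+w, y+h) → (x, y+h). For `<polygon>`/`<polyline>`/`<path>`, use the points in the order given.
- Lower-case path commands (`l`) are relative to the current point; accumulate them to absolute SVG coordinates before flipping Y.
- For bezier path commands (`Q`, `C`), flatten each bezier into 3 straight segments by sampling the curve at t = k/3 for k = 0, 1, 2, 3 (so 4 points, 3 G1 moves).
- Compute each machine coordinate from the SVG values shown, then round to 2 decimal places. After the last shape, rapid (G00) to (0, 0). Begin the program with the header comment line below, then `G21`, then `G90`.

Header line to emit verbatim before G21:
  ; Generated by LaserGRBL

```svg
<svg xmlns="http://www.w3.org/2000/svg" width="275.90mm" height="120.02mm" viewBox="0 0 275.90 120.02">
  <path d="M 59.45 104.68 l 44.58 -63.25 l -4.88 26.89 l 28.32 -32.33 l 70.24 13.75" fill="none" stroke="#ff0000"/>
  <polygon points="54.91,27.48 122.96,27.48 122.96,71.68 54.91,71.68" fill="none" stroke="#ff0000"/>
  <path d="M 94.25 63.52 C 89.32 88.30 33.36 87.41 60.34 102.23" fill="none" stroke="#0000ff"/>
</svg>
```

; Generated by LaserGRBL
G21
G90
G00 X59.45 Y15.34
M4 S344
G01 X104.03 Y78.59 F3640
G01 X99.15 Y51.70
G01 X127.47 Y84.03
G01 X197.71 Y70.28
M5
G00 X54.91 Y92.54
M4 S344
G01 X122.96 Y92.54 F3640
G01 X122.96 Y48.34
G01 X54.91 Y48.34
G01 X54.91 Y92.54
M5
G00 X94.25 Y56.50
M4 S362
G01 X77.27 Y38.74 F2459
G01 X56.04 Y28.91
G01 X60.34 Y17.79
M5
G00 X0.00 Y0.00

viewBox `0 0 275.90 120.02` with mm width/height → 1 unit = 1 mm. Flip: y_m = 120.02 − y_svg.

**Shape 1** — `<path>` open polyline, stroke `#ff0000` → engrave (S344, F3640). Machine vertices: (59.45,15.34) → (104.03,78.59) → (99.15,51.70) → (127.47,84.03) → (197.71,70.28). Open path.

**Shape 2** — `<polygon>` rectangle, stroke `#ff0000` → engrave (S344, F3640). Machine vertices: (54.91,92.54) → (122.96,92.54) → (122.96,48.34) → (54.91,48.34) → (54.91,92.54). Closed: final G1 returns to the first vertex.

**Shape 3** — `<path>` cubic bezier, stroke `#0000ff` → score (S362, F2459). Control points (SVG): P0=(94.25,63.52), P1=(89.32,88.30), P2=(33.36,87.41), P3=(60.34,102.23); sampled at t=k/3. Machine vertices: (94.25,56.50) → (77.27,38.74) → (56.04,28.91) → (60.34,17.79). Open path.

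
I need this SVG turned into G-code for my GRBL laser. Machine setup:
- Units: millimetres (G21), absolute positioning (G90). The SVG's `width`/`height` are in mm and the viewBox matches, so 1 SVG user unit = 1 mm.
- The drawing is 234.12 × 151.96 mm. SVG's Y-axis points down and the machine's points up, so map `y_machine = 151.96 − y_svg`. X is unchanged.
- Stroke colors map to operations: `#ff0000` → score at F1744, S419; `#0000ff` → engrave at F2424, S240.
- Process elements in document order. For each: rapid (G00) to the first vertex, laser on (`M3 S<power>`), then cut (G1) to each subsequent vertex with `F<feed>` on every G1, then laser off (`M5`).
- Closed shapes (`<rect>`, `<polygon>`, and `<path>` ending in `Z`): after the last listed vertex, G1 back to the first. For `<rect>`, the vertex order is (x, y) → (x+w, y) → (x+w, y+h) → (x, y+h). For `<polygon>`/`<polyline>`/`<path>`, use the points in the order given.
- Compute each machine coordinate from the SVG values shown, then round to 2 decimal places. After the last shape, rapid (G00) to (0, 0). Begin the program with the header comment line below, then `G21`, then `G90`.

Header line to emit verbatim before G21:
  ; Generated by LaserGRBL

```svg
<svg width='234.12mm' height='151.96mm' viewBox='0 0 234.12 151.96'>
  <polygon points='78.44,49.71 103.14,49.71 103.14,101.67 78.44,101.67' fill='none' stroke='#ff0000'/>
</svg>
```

; Generated by LaserGRBL
G21
G90
G00 X78.44 Y102.25
M3 S419
G1 X103.14 Y102.25 F1744
G1 X103.14 Y50.29 F1744
G1 X78.44 Y50.29 F1744
G1 X78.44 Y102.25 F1744
M5
G00 X0.00 Y0.00

Since the viewBox matches the mm dimensions, user units are millimetres directly. The only transform is the Y-flip y_m = 151.96 − y_svg.

Shape 1 is a rectangle drawn with `<polygon>`. Its stroke #ff0000 means score at S419, F1744. After flipping Y the toolpath is (78.44,102.25) → (103.14,102.25) → (103.14,50.29) → (78.44,50.29) → (78.44,102.25), returning to the start.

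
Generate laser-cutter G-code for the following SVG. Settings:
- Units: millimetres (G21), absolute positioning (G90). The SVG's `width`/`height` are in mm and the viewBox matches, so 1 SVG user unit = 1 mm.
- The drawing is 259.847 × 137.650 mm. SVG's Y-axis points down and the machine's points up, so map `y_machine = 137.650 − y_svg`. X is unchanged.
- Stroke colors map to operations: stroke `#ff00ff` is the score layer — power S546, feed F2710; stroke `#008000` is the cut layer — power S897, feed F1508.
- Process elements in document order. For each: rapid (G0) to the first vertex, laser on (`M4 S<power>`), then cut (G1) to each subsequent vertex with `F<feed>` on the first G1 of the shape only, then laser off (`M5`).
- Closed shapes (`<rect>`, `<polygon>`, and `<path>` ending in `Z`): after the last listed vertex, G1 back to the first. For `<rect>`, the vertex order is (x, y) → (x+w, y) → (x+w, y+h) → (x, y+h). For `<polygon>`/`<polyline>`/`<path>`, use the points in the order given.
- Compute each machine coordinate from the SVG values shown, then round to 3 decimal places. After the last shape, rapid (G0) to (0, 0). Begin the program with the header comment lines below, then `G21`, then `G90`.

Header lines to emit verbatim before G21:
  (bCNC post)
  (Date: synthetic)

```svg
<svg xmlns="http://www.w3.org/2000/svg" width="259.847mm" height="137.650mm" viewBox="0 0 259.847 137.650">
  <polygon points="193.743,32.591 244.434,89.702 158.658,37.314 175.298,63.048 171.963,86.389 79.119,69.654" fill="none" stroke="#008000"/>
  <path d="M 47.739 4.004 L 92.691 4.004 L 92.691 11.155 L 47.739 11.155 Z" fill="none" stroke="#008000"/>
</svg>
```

(bCNC post)
(Date: synthetic)
G21
G90
G0 X193.743 Y105.059
M4 S897
G1 X244.434 Y47.948 F1508
G1 X158.658 Y100.336
G1 X175.298 Y74.602
G1 X171.963 Y51.261
G1 X79.119 Y67.996
G1 X193.743 Y105.059
M5
G0 X47.739 Y133.646
M4 S897
G1 X92.691 Y133.646 F1508
G1 X92.691 Y126.495
G1 X47.739 Y126.495
G1 X47.739 Y133.646
M5
G0 X0.000 Y0.000

Since the viewBox matches the mm dimensions, user units are millimetres directly. The only transform is the Y-flip y_m = 137.650 − y_svg.

Shape 1 is a closed polygon drawn with `<polygon>`. Its stroke #008000 means cut at S897, F1508. After flipping Y the toolpath is (193.743,105.059) → (244.434,47.948) → (158.658,100.336) → (175.298,74.602) → (171.963,51.261) → (79.119,67.996) → (193.743,105.059), returning to the start.

Shape 2 is a rectangle drawn with `<path>`. Its stroke #008000 means cut at S897, F1508. After flipping Y the toolpath is (47.739,133.646) → (92.691,133.646) → (92.691,126.495) → (47.739,126.495) → (47.739,133.646), returning to the start.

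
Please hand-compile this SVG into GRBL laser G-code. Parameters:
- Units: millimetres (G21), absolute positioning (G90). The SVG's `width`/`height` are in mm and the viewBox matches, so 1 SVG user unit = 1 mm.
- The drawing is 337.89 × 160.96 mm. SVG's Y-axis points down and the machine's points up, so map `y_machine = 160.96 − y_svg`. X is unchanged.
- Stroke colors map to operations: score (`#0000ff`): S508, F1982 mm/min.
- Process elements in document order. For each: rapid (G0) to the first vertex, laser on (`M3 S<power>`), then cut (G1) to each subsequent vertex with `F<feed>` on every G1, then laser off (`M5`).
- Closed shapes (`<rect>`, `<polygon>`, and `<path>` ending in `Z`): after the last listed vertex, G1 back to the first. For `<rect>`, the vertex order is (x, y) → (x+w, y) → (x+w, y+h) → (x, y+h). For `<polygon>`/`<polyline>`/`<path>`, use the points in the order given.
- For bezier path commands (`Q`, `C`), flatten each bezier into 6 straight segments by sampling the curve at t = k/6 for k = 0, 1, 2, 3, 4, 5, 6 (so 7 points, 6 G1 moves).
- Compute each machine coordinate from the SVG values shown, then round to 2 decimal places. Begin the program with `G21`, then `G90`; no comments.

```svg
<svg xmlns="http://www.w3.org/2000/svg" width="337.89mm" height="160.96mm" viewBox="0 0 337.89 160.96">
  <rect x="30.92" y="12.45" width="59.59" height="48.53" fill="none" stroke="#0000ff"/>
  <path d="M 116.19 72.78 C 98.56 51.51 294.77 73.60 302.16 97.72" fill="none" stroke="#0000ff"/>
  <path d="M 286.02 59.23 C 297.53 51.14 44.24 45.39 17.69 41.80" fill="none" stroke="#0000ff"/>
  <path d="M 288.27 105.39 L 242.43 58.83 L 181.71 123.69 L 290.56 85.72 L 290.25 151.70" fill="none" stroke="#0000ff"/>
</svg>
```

G21
G90
G0 X30.92 Y148.51
M3 S508
G1 X90.51 Y148.51 F1982
G1 X90.51 Y99.98 F1982
G1 X30.92 Y99.98 F1982
G1 X30.92 Y148.51 F1982
M5
G0 X116.19 Y88.18
M3 S508
G1 X123.33 Y95.39 F1982
G1 X154.93 Y96.53 F1982
G1 X199.79 Y92.73 F1982
G1 X246.74 Y85.15 F1982
G1 X284.59 Y74.94 F1982
G1 X302.16 Y63.24 F1982
M5
G0 X286.02 Y101.73
M3 S508
G1 X271.98 Y105.58 F1982
G1 X227.47 Y109.05 F1982
G1 X166.13 Y112.13 F1982
G1 X101.61 Y114.84 F1982
G1 X47.58 Y117.18 F1982
G1 X17.69 Y119.16 F1982
M5
G0 X288.27 Y55.57
M3 S508
G1 X242.43 Y102.13 F1982
G1 X181.71 Y37.27 F1982
G1 X290.56 Y75.24 F1982
G1 X290.25 Y9.26 F1982
M5

1 u = 1 mm; y_m = 160.96 − y.

[1] `<rect>` rectangle, #0000ff→score S508 F1982: (30.92,148.51) → (90.51,148.51) → (90.51,99.98) → (30.92,99.98) → (30.92,148.51) (closed)

[2] `<path>` cubic bezier, #0000ff→score S508 F1982: (116.19,88.18) → (123.33,95.39) → (154.93,96.53) → (199.79,92.73) → (246.74,85.15) → (284.59,74.94) → (302.16,63.24)

[3] `<path>` cubic bezier, #0000ff→score S508 F1982: (286.02,101.73) → (271.98,105.58) → (227.47,109.05) → (166.13,112.13) → (101.61,114.84) → (47.58,117.18) → (17.69,119.16)

[4] `<path>` open polyline, #0000ff→score S508 F1982: (288.27,55.57) → (242.43,102.13) → (181.71,37.27) → (290.56,75.24) → (290.25,9.26)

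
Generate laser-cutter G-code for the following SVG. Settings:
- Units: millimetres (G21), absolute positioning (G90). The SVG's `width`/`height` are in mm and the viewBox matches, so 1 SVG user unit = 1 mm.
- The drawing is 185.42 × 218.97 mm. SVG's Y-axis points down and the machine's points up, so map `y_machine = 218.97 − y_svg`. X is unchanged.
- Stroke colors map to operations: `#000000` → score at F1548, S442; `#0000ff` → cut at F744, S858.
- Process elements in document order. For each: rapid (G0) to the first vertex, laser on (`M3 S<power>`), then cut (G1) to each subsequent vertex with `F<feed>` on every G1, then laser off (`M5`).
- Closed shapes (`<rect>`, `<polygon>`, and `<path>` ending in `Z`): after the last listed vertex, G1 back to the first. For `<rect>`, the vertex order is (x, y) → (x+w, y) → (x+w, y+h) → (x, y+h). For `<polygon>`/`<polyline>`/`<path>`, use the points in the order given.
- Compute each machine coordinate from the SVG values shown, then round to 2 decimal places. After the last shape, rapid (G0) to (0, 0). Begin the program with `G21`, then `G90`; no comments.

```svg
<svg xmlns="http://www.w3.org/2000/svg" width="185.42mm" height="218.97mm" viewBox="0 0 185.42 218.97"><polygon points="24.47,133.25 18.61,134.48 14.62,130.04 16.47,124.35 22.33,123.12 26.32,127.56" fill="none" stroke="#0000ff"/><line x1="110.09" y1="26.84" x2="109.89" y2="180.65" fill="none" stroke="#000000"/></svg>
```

G21
G90
G0 X24.47 Y85.72
M3 S858
G1 X18.61 Y84.49 F744
G1 X14.62 Y88.93 F744
G1 X16.47 Y94.62 F744
G1 X22.33 Y95.85 F744
G1 X26.32 Y91.41 F744
G1 X24.47 Y85.72 F744
M5
G0 X110.09 Y192.13
M3 S442
G1 X109.89 Y38.32 F1548
M5
G0 X0.00 Y0.00

1 u = 1 mm; y_m = 218.97 − y.

[1] `<polygon>` regular polygon, #0000ff→cut S858 F744: (24.47,85.72) → (18.61,84.49) → (14.62,88.93) → (16.47,94.62) → (22.33,95.85) → (26.32,91.41) → (24.47,85.72) (closed)

[2] `<line>` line segment, #000000→score S442 F1548: (110.09,192.13) → (109.89,38.32)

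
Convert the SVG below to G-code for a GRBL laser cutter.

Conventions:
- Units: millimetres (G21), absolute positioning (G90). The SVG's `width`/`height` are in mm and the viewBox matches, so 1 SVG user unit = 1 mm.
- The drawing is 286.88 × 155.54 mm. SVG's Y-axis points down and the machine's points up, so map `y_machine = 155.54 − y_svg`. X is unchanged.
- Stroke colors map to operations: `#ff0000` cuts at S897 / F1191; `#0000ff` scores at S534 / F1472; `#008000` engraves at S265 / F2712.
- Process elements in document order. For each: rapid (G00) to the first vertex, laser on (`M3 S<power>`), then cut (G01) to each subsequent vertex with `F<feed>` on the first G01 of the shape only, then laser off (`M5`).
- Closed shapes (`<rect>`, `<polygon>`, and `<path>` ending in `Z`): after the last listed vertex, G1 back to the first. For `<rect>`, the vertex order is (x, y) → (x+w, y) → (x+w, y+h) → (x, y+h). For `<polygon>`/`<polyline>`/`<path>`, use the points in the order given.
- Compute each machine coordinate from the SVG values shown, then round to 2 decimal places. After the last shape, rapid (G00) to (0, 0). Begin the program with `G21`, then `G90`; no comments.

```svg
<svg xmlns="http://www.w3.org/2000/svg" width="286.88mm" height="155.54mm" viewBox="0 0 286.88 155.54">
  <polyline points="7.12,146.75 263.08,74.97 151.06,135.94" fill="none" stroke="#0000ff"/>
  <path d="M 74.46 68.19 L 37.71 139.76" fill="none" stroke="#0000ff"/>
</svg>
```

G21
G90
G00 X7.12 Y8.79
M3 S534
G01 X263.08 Y80.57 F1472
G01 X151.06 Y19.60
M5
G00 X74.46 Y87.35
M3 S534
G01 X37.71 Y15.78 F1472
M5
G00 X0.00 Y0.00

1 u = 1 mm; y_m = 155.54 − y.

[1] `<polyline>` open polyline, #0000ff→score S534 F1472: (7.12,8.79) → (263.08,80.57) → (151.06,19.60)

[2] `<path>` line segment, #0000ff→score S534 F1472: (74.46,87.35) → (37.71,15.78)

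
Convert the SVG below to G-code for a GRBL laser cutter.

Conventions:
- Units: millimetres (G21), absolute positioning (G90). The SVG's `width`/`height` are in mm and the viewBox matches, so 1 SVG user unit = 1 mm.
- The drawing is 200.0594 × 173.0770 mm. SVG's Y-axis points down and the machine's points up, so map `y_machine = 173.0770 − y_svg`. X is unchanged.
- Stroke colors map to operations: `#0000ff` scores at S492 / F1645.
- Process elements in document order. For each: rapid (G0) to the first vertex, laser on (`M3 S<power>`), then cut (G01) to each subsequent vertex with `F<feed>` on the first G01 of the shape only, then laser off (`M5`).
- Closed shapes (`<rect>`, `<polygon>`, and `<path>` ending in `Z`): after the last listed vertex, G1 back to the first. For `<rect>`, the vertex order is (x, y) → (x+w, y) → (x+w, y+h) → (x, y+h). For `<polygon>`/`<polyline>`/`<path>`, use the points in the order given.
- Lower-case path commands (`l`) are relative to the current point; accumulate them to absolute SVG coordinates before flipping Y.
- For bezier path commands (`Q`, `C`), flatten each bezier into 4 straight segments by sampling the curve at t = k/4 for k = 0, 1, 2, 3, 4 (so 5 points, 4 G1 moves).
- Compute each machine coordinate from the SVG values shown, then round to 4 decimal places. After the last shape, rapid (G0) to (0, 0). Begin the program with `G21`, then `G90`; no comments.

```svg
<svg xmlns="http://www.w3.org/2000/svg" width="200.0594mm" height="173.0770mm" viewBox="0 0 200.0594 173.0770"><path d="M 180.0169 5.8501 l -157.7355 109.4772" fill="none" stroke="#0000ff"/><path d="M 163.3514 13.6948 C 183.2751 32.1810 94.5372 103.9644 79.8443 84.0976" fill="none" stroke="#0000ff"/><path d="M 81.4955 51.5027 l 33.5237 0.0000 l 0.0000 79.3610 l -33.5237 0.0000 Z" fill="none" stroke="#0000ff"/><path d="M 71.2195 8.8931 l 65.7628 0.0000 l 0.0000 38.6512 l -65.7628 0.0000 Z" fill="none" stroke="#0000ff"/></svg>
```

G21
G90
G0 X180.0169 Y167.2269
M3 S492
G01 X22.2814 Y57.7497 F1645
M5
G0 X163.3514 Y159.3822
M3 S492
G01 X160.7749 Y137.7891 F1645
G01 X134.5791 Y109.7984
G01 X101.8926 Y88.9989
G01 X79.8443 Y88.9794
M5
G0 X81.4955 Y121.5743
M3 S492
G01 X115.0192 Y121.5743 F1645
G01 X115.0192 Y42.2133
G01 X81.4955 Y42.2133
G01 X81.4955 Y121.5743
M5
G0 X71.2195 Y164.1839
M3 S492
G01 X136.9823 Y164.1839 F1645
G01 X136.9823 Y125.5327
G01 X71.2195 Y125.5327
G01 X71.2195 Y164.1839
M5
G0 X0.0000 Y0.0000

viewBox `0 0 200.0594 173.0770` with mm width/height → 1 unit = 1 mm. Flip: y_m = 173.0770 − y_svg.

**Shape 1** — `<path>` line segment, stroke `#0000ff` → score (S492, F1645). Machine vertices: (180.0169,167.2269) → (22.2814,57.7497). Open path.

**Shape 2** — `<path>` cubic bezier, stroke `#0000ff` → score (S492, F1645). Control points (SVG): P0=(163.3514,13.6948), P1=(183.2751,32.1810), P2=(94.5372,103.9644), P3=(79.8443,84.0976); sampled at t=k/4. Machine vertices: (163.3514,159.3822) → (160.7749,137.7891) → (134.5791,109.7984) → (101.8926,88.9989) → (79.8443,88.9794). Open path.

**Shape 3** — `<path>` rectangle, stroke `#0000ff` → score (S492, F1645). Machine vertices: (81.4955,121.5743) → (115.0192,121.5743) → (115.0192,42.2133) → (81.4955,42.2133) → (81.4955,121.5743). Closed: final G1 returns to the first vertex.

**Shape 4** — `<path>` rectangle, stroke `#0000ff` → score (S492, F1645). Machine vertices: (71.2195,164.1839) → (136.9823,164.1839) → (136.9823,125.5327) → (71.2195,125.5327) → (71.2195,164.1839). Closed: final G1 returns to the first vertex.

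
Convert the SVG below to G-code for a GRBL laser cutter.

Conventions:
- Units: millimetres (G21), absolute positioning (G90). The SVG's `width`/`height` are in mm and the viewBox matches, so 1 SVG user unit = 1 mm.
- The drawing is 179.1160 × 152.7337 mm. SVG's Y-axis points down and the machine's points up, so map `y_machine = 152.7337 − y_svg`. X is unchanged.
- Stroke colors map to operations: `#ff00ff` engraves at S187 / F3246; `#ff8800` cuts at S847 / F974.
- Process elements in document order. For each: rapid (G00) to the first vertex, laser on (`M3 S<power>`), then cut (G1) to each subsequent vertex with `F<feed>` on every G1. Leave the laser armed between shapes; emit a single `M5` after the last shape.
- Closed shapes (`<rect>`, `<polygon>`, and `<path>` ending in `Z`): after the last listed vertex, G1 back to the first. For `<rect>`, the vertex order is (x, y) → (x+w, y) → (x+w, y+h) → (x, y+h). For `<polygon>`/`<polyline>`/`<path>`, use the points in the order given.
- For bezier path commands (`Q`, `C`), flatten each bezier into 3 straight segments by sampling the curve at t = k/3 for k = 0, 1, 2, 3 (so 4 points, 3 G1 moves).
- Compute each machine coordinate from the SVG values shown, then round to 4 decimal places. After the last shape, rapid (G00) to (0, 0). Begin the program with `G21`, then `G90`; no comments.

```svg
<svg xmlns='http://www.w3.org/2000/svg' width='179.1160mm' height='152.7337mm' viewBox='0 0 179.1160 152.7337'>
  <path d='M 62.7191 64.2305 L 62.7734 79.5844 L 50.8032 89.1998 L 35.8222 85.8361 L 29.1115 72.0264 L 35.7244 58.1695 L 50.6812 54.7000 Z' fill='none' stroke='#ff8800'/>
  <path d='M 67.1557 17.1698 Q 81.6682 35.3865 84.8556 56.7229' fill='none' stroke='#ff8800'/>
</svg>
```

Since the viewBox matches the mm dimensions, user units are millimetres directly. The only transform is the Y-flip y_m = 152.7337 − y_svg.

Shape 1 is a regular polygon drawn with `<path>`. Its stroke #ff8800 means cut at S847, F974. After flipping Y the toolpath is (62.7191,88.5032) → (62.7734,73.1493) → (50.8032,63.5339) → (35.8222,66.8976) → (29.1115,80.7073) → (35.7244,94.5642) → (50.6812,98.0337) → (62.7191,88.5032), returning to the start.

Shape 2 is a quadratic bezier drawn with `<path>`. Its stroke #ff8800 means cut at S847, F974. After flipping Y the toolpath is (67.1557,135.5639) → (75.5724,123.0728) → (81.4723,109.8884) → (84.8556,96.0108).

G21
G90
G00 X62.7191 Y88.5032
M3 S847
G1 X62.7734 Y73.1493 F974
G1 X50.8032 Y63.5339 F974
G1 X35.8222 Y66.8976 F974
G1 X29.1115 Y80.7073 F974
G1 X35.7244 Y94.5642 F974
G1 X50.6812 Y98.0337 F974
G1 X62.7191 Y88.5032 F974
G00 X67.1557 Y135.5639
M3 S847
G1 X75.5724 Y123.0728 F974
G1 X81.4723 Y109.8884 F974
G1 X84.8556 Y96.0108 F974
M5
G00 X0.0000 Y0.0000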